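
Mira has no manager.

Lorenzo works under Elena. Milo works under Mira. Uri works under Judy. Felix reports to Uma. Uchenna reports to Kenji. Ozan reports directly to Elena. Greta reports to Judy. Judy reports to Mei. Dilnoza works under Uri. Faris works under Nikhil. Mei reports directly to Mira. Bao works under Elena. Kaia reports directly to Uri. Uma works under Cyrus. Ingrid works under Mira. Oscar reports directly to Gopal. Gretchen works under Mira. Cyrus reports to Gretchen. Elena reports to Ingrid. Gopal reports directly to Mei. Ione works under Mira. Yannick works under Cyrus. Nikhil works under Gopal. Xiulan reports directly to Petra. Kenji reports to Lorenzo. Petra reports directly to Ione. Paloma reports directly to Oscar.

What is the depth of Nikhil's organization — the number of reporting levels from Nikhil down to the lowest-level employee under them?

1

The longest chain under Nikhil runs Nikhil → Faris, which is 1 level below Nikhil.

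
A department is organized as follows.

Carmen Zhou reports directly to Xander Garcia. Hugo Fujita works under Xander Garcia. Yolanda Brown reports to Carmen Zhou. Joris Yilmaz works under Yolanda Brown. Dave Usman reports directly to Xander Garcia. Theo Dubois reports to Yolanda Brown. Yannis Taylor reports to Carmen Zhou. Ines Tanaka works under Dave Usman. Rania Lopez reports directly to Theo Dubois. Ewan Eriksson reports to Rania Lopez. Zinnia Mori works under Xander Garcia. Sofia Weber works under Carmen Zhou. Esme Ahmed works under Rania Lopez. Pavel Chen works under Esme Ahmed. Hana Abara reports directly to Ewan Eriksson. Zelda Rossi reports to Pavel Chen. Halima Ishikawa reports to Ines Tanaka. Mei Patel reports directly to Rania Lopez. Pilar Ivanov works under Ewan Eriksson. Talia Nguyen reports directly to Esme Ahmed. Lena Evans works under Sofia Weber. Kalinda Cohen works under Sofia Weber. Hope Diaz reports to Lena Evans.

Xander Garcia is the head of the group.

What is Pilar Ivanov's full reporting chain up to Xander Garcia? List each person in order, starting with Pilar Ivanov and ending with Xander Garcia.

Pilar Ivanov reports to Ewan Eriksson. Ewan Eriksson reports to Rania Lopez. Rania Lopez reports to Theo Dubois. Theo Dubois reports to Yolanda Brown. Yolanda Brown reports to Carmen Zhou. Carmen Zhou reports to Xander Garcia. Xander Garcia is at the top.

Pilar Ivanov -> Ewan Eriksson -> Rania Lopez -> Theo Dubois -> Yolanda Brown -> Carmen Zhou -> Xander Garcia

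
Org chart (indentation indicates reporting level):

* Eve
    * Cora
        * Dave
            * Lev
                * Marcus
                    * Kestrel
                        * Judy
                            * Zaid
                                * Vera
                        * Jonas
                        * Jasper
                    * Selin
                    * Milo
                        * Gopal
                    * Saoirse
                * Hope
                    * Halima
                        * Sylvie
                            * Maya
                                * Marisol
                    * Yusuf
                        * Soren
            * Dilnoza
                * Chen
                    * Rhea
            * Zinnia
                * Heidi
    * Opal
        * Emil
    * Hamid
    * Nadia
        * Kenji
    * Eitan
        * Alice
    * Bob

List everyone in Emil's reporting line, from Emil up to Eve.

Emil -> Opal -> Eve

Emil reports to Opal. Opal reports to Eve. Eve is at the top.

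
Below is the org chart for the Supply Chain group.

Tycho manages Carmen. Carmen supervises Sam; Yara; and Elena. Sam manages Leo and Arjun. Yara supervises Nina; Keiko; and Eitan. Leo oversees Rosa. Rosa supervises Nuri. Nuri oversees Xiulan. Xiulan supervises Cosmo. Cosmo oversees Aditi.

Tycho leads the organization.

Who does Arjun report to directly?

Arjun reports directly to Sam.

Sam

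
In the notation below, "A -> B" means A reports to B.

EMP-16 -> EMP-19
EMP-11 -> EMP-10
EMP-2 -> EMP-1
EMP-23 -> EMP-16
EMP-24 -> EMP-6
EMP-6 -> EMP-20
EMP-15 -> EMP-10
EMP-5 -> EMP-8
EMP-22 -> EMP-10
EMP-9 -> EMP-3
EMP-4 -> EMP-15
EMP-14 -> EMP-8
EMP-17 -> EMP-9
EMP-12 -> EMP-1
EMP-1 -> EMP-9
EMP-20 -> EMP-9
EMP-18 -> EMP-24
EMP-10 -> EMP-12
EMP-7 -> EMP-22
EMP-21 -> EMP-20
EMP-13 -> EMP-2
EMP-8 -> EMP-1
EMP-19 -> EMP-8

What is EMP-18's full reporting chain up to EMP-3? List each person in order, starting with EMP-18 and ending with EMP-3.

EMP-18 -> EMP-24 -> EMP-6 -> EMP-20 -> EMP-9 -> EMP-3

EMP-18 reports to EMP-24. EMP-24 reports to EMP-6. EMP-6 reports to EMP-20. EMP-20 reports to EMP-9. EMP-9 reports to EMP-3. EMP-3 is at the top.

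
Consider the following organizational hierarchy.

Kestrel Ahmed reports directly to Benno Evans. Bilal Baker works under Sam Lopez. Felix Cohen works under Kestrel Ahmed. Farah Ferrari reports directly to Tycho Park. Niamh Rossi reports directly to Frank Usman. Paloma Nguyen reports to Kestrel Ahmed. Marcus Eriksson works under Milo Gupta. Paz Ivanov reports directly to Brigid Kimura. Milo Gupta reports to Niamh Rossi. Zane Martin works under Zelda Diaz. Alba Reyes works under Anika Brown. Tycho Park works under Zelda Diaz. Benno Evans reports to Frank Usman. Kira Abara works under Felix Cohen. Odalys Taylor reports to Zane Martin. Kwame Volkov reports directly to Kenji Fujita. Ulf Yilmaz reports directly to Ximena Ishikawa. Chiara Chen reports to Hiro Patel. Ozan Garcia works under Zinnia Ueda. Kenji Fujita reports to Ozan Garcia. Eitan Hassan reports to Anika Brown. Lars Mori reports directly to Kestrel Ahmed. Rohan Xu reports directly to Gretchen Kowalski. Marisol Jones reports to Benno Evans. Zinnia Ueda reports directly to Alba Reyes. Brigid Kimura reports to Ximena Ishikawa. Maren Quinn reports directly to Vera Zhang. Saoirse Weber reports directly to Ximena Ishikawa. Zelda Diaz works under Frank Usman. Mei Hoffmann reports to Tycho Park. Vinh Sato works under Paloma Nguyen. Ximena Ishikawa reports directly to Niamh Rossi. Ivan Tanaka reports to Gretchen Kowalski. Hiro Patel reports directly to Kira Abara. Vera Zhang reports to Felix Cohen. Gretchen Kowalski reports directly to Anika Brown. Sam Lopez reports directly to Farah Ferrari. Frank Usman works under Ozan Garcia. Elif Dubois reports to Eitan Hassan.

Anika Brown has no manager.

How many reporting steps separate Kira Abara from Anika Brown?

8

Chain from Kira Abara up to Anika Brown: Kira Abara → Felix Cohen → Kestrel Ahmed → Benno Evans → Frank Usman → Ozan Garcia → Zinnia Ueda → Alba Reyes → Anika Brown. That is 8 steps up, so Kira Abara is 8 levels below Anika Brown.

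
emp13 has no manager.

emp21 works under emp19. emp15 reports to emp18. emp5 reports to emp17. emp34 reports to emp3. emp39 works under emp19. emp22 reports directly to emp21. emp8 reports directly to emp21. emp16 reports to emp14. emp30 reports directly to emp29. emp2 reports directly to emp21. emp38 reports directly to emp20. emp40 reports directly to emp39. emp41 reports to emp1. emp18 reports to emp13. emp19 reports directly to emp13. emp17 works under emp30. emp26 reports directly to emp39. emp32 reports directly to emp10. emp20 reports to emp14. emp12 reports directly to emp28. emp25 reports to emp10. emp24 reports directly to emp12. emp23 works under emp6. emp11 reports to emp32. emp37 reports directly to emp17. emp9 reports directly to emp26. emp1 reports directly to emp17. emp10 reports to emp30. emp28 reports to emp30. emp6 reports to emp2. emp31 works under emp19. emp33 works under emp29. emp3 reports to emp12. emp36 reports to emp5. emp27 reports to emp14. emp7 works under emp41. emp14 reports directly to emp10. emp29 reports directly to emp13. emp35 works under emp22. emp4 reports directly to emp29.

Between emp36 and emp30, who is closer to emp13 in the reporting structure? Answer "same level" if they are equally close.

emp36 is 5 levels below emp13; emp30 is 2. emp30 is higher.

emp30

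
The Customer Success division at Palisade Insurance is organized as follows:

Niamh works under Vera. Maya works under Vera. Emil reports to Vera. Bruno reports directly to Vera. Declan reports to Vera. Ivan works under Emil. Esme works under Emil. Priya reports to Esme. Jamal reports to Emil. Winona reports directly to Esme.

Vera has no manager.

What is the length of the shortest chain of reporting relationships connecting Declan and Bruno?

Declan is 1 level below Vera, and Bruno is 1 level below Vera (their lowest common manager). The shortest path runs up from Declan to Vera and back down to Bruno: 1 + 1 = 2 links.

2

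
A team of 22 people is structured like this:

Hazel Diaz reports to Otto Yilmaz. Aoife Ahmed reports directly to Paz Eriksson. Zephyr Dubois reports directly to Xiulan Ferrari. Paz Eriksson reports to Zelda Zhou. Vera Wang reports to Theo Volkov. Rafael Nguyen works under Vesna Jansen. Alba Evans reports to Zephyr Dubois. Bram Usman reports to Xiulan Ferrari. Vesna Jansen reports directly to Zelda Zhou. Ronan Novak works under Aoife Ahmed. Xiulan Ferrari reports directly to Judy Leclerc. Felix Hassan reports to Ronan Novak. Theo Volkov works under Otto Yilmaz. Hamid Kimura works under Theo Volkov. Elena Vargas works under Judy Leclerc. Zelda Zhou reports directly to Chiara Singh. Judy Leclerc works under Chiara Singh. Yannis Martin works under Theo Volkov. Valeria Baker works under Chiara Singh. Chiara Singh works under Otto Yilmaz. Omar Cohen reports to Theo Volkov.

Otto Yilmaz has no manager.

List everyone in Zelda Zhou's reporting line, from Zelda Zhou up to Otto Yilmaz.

Zelda Zhou -> Chiara Singh -> Otto Yilmaz

Zelda Zhou reports to Chiara Singh. Chiara Singh reports to Otto Yilmaz. Otto Yilmaz is at the top.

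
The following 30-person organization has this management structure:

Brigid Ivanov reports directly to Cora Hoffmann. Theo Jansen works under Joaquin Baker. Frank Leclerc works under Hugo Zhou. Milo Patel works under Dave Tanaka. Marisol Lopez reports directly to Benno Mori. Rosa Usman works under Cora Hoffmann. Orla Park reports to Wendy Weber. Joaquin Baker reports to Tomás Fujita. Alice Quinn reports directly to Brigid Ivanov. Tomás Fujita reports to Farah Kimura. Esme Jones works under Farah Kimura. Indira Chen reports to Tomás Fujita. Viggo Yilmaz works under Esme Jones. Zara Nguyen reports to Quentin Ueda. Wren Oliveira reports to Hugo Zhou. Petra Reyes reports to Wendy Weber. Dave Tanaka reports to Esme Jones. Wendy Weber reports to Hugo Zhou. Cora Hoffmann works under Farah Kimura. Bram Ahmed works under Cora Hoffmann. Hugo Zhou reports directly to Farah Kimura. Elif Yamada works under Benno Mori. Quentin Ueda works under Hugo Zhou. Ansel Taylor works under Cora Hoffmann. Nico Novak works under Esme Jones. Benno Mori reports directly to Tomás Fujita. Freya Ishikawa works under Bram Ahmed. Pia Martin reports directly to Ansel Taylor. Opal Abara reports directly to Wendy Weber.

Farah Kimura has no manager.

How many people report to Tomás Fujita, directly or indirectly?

6

Tomás Fujita directly manages Joaquin Baker, Benno Mori, Indira Chen. Under Joaquin Baker: Theo Jansen (1). Under Benno Mori: Elif Yamada, Marisol Lopez (2). Indira Chen has no reports. So Tomás Fujita's organization is 3 direct reports plus everyone under them: 2 + 3 + 1 = 6.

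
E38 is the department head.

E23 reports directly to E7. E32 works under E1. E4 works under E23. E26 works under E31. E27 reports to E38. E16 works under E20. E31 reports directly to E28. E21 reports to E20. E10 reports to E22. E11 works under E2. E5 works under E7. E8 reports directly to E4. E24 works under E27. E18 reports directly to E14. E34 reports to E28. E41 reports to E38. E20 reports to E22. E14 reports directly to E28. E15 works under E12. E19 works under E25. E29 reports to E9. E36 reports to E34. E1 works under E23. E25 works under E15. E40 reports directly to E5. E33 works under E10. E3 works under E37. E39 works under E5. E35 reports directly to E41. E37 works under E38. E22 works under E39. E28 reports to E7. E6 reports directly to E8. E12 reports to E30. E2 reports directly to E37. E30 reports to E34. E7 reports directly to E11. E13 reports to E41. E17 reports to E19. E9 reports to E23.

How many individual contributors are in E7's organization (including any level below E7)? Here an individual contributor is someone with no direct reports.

The people in E7's organization with no one reporting to them are E40, E33, E16, E21, E6, E32, E29, E26, E18, E36, E17. That is 11.

11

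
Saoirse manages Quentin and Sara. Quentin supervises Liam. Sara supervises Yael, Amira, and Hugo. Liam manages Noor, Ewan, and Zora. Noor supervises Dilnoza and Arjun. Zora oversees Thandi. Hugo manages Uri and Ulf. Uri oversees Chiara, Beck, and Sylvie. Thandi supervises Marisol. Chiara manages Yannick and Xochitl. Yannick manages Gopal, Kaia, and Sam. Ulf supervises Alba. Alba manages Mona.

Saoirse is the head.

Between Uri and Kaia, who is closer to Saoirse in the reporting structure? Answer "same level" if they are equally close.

Uri is 3 levels below Saoirse; Kaia is 6. Uri is higher.

Uri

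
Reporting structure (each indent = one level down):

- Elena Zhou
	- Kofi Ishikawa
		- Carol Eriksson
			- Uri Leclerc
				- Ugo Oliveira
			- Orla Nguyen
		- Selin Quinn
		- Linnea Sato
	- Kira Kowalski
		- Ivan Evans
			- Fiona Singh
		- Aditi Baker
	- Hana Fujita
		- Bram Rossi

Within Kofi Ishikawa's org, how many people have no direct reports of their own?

The people in Kofi Ishikawa's organization with no one reporting to them are Linnea Sato, Selin Quinn, Orla Nguyen, Ugo Oliveira. That is 4.

4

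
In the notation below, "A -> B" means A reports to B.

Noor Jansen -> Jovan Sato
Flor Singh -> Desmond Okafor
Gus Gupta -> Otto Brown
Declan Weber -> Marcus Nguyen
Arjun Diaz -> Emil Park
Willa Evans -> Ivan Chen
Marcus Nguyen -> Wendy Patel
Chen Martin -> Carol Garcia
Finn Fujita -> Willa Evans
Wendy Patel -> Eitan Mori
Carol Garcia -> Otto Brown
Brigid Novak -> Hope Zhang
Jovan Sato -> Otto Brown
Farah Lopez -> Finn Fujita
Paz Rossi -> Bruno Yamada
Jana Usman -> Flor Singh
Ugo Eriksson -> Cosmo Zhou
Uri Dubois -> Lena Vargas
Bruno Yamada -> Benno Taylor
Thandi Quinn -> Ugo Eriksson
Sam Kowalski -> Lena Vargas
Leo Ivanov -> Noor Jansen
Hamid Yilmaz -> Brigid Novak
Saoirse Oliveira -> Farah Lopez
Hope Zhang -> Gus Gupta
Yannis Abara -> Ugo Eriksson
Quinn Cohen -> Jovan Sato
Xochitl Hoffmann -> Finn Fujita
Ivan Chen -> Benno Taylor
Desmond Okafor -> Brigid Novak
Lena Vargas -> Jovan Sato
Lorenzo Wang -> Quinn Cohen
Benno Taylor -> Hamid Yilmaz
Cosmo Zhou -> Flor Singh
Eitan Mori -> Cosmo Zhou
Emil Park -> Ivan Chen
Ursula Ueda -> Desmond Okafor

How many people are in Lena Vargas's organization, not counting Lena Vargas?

Lena Vargas directly manages Uri Dubois, Sam Kowalski. Uri Dubois has no reports. Sam Kowalski has no reports. So Lena Vargas's organization is 2 direct reports plus everyone under them: 1 + 1 = 2.

2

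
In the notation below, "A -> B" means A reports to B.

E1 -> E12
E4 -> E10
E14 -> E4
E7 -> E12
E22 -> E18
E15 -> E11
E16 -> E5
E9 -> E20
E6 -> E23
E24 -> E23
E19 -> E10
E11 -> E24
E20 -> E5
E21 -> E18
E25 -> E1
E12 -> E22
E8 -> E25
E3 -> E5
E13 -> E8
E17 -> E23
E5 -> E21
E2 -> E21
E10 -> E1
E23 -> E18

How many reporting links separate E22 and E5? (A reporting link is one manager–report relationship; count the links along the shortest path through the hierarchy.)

3

E22 is 1 level below E18, and E5 is 2 levels below E18 (their lowest common manager). The shortest path runs up from E22 to E18 and back down to E5: 1 + 2 = 3 links.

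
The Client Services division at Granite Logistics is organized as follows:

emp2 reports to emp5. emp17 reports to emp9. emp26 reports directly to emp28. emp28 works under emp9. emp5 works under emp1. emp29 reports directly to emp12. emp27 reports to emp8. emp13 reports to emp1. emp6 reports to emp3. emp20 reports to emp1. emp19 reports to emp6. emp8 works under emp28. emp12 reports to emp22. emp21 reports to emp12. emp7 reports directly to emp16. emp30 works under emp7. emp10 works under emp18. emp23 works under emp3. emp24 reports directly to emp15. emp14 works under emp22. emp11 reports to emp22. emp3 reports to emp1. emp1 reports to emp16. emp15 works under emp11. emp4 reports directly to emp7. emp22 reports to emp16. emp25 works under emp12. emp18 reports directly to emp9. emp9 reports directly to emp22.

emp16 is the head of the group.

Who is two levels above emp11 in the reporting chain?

emp11 reports to emp22, and emp22 reports to emp16. So emp11's skip-level manager is emp16.

emp16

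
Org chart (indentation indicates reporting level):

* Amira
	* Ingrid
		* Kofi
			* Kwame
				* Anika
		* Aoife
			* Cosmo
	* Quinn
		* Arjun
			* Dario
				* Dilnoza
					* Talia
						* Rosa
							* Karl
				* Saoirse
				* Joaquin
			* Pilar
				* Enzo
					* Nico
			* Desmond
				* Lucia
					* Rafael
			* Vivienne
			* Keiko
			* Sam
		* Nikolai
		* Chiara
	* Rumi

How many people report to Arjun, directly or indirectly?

16

Arjun directly manages Dario, Pilar, Desmond, Vivienne, Keiko, Sam. Under Dario: Joaquin, Saoirse, Dilnoza, Talia, Rosa, Karl (6). Under Pilar: Enzo, Nico (2). Under Desmond: Lucia, Rafael (2). Vivienne has no reports. Keiko has no reports. Sam has no reports. So Arjun's organization is 6 direct reports plus everyone under them: 7 + 3 + 3 + 1 + 1 + 1 = 16.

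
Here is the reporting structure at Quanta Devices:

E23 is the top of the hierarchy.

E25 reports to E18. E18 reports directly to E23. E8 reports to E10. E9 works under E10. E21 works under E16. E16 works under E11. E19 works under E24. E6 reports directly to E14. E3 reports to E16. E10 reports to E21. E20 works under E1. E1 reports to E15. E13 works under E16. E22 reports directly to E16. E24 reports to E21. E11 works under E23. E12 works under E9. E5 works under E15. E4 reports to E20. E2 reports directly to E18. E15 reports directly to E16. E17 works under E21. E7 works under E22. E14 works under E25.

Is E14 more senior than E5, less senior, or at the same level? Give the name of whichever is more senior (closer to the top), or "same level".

E14 is 3 levels below E23; E5 is 4. E14 is higher.

E14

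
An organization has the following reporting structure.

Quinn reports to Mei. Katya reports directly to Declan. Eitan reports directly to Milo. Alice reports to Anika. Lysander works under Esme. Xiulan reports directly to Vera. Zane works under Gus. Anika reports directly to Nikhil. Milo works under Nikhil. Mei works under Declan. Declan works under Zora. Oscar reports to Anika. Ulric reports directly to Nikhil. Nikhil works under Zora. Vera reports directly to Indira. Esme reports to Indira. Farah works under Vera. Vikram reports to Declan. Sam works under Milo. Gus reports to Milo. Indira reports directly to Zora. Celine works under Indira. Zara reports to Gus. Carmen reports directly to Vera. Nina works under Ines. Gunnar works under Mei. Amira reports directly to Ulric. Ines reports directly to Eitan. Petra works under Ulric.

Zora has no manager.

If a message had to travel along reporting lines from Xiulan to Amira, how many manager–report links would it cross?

6

Xiulan is 3 levels below Zora, and Amira is 3 levels below Zora (their lowest common manager). The shortest path runs up from Xiulan to Zora and back down to Amira: 3 + 3 = 6 links.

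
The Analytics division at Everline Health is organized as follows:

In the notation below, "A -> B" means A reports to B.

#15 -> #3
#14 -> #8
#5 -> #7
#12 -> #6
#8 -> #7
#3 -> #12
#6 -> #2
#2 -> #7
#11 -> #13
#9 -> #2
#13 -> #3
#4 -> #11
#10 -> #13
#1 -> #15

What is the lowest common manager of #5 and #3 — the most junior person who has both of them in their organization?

#5's chain of managers is #7. #3's chain of managers is #12, #6, #2, #7. The first manager that appears in both chains is #7.

#7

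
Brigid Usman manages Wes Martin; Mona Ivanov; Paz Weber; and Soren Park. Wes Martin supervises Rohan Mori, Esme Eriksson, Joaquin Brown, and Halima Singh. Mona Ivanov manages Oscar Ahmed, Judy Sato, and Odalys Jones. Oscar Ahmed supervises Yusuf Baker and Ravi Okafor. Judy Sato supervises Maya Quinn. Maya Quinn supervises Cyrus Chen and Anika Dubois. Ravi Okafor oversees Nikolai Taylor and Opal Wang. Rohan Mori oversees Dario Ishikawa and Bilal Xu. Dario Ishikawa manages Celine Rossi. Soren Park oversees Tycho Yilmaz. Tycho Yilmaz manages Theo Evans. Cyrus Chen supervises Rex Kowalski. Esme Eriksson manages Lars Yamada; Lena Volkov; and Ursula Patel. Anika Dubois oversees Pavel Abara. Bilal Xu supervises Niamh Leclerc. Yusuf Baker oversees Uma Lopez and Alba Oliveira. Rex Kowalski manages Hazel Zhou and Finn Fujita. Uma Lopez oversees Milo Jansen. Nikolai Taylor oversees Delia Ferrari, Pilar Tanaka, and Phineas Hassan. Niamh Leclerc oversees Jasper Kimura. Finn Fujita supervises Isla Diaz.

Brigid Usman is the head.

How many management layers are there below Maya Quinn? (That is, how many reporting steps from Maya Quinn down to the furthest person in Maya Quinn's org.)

4

The longest chain under Maya Quinn runs Maya Quinn → Cyrus Chen → Rex Kowalski → Finn Fujita → Isla Diaz, which is 4 levels below Maya Quinn.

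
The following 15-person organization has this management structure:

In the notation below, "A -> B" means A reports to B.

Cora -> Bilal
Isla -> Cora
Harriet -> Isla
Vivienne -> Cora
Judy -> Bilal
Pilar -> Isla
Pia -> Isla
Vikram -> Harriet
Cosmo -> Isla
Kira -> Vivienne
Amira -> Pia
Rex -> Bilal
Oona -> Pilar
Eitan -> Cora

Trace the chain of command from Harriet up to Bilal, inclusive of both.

Harriet -> Isla -> Cora -> Bilal

Harriet reports to Isla. Isla reports to Cora. Cora reports to Bilal. Bilal is at the top.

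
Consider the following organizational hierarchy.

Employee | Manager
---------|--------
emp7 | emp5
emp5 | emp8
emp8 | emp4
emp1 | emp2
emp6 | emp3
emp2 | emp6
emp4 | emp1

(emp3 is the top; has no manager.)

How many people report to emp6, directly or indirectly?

6

emp6 directly manages emp2. Under emp2: emp1, emp4, emp8, emp5, emp7 (5). That's 6 in total.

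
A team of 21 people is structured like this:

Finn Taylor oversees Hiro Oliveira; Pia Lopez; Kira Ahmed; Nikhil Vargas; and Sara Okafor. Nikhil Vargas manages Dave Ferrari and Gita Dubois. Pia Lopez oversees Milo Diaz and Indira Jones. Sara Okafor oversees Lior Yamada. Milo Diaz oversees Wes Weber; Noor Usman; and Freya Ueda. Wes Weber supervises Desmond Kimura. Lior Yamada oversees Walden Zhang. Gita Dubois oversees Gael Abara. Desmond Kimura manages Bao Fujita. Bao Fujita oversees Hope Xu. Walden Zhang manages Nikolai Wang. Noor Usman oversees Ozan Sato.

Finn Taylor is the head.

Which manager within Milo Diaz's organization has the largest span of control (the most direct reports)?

Direct-report counts within Milo Diaz's organization: Milo Diaz has 3; Noor Usman has 1; Wes Weber has 1; Desmond Kimura has 1; Bao Fujita has 1. The largest is 3, held by Milo Diaz.

Milo Diaz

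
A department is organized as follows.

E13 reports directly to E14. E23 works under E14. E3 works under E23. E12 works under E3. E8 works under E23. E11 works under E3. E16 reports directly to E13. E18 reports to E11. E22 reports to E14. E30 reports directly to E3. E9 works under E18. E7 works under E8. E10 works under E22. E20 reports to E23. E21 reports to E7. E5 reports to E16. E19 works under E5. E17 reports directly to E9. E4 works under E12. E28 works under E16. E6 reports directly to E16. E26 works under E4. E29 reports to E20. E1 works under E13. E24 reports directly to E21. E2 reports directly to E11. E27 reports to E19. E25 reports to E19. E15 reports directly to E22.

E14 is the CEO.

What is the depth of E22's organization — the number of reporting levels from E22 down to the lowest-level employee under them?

1

The longest chain under E22 runs E22 → E15, which is 1 level below E22.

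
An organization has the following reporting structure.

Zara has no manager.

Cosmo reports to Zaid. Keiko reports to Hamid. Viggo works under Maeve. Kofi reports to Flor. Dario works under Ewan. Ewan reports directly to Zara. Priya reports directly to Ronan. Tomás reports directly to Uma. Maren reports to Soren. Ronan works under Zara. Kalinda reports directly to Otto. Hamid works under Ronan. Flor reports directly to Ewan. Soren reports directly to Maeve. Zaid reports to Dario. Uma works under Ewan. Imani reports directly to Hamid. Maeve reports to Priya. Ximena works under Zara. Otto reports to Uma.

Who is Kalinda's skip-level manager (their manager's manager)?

Uma

Kalinda reports to Otto, and Otto reports to Uma. So Kalinda's skip-level manager is Uma.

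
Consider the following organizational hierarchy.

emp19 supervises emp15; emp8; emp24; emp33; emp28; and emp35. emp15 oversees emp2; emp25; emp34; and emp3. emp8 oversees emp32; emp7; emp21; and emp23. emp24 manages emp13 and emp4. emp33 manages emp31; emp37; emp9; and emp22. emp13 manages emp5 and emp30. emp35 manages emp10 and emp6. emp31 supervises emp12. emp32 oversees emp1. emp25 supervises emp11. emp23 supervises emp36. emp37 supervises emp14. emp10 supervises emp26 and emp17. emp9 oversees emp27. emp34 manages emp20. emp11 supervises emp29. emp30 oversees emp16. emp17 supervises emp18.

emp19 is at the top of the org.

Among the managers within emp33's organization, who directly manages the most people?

Direct-report counts within emp33's organization: emp33 has 4; emp9 has 1; emp37 has 1; emp31 has 1. The largest is 4, held by emp33.

emp33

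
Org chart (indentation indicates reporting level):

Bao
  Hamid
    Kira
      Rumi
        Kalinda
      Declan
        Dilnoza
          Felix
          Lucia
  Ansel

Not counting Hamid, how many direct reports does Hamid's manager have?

Hamid reports to Bao. Bao's other direct reports are Ansel — 1 peer.

1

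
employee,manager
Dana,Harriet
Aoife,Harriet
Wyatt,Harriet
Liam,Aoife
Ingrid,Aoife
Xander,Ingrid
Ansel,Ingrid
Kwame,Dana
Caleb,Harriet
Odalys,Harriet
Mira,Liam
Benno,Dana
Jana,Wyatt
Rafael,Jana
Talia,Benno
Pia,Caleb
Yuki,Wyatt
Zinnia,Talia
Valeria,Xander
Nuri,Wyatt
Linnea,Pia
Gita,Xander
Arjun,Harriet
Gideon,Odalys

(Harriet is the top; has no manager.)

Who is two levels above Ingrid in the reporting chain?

Harriet

Ingrid reports to Aoife, and Aoife reports to Harriet. So Ingrid's skip-level manager is Harriet.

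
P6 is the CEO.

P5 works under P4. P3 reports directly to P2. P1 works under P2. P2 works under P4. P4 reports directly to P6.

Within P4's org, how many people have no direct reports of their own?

The people in P4's organization with no one reporting to them are P3, P1, P5. That is 3.

3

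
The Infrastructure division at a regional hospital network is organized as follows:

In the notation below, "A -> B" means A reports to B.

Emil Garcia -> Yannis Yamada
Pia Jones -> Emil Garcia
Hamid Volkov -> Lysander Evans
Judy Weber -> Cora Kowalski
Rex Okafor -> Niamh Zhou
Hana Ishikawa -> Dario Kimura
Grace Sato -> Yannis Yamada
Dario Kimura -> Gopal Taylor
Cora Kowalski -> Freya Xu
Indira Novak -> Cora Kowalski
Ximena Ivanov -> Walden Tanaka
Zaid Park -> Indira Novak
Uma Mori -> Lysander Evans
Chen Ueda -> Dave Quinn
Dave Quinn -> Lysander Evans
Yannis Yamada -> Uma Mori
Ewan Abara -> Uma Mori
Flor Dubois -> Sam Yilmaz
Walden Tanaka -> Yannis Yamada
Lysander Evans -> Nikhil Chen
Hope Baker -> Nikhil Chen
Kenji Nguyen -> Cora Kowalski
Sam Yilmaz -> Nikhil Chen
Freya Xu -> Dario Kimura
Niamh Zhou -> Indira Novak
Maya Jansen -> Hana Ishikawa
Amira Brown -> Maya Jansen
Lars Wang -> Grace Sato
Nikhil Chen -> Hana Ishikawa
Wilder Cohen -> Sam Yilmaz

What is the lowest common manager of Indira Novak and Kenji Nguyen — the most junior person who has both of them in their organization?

Cora Kowalski

Indira Novak's chain of managers is Cora Kowalski, Freya Xu, Dario Kimura, Gopal Taylor. Kenji Nguyen's chain of managers is Cora Kowalski, Freya Xu, Dario Kimura, Gopal Taylor. The first manager that appears in both chains is Cora Kowalski.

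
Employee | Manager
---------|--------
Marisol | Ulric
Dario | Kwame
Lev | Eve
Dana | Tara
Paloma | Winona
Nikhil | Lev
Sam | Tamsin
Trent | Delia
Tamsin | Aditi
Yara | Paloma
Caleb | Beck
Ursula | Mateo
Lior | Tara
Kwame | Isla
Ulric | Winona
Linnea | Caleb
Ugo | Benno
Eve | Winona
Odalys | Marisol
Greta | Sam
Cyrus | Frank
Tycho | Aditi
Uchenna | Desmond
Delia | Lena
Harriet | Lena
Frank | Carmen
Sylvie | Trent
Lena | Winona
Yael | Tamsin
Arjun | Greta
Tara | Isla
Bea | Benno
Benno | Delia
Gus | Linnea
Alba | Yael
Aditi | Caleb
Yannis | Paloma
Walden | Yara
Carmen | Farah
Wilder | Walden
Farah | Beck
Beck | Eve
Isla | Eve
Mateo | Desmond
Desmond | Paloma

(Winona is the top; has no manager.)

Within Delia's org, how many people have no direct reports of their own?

3

The people in Delia's organization with no one reporting to them are Sylvie, Bea, Ugo. That is 3.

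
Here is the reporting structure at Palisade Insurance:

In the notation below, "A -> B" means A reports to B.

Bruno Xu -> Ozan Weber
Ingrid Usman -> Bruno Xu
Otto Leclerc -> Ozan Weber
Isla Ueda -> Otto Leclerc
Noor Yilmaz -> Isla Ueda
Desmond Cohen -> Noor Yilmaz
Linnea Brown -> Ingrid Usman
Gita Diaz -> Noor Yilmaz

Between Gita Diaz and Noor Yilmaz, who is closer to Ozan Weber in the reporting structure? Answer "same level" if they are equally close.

Noor Yilmaz

Gita Diaz is 4 levels below Ozan Weber; Noor Yilmaz is 3. Noor Yilmaz is higher.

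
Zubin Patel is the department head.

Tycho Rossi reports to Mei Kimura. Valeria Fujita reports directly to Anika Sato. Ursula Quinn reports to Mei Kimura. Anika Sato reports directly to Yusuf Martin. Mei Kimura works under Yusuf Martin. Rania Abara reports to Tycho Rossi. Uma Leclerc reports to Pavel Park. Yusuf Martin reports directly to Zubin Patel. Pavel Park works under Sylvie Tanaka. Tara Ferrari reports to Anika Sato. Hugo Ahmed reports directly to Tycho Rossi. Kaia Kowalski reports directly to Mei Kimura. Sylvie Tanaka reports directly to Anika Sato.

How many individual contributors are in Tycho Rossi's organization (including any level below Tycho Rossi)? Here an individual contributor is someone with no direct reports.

The people in Tycho Rossi's organization with no one reporting to them are Rania Abara, Hugo Ahmed. That is 2.

2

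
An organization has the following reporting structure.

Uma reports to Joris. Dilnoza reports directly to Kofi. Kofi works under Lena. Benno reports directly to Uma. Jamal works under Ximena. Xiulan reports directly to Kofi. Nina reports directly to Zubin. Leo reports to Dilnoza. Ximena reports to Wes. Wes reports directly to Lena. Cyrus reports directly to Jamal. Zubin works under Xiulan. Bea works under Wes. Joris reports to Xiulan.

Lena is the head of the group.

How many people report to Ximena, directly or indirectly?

2

Ximena directly manages Jamal. Under Jamal: Cyrus (1). That's 2 in total.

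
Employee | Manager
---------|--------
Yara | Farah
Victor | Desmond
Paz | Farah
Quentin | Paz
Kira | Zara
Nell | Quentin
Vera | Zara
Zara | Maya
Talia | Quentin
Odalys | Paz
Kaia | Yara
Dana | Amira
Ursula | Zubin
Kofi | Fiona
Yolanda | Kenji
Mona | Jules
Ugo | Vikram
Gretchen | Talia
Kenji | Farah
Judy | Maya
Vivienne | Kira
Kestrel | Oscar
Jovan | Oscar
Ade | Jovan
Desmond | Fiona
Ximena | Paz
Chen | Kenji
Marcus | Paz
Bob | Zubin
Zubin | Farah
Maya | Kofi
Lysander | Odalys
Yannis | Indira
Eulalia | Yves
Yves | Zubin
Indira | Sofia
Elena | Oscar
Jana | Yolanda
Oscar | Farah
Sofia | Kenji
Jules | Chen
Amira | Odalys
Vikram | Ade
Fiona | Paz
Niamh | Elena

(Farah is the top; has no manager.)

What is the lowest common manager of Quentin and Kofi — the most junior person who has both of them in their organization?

Paz

Quentin's chain of managers is Paz, Farah. Kofi's chain of managers is Fiona, Paz, Farah. The first manager that appears in both chains is Paz.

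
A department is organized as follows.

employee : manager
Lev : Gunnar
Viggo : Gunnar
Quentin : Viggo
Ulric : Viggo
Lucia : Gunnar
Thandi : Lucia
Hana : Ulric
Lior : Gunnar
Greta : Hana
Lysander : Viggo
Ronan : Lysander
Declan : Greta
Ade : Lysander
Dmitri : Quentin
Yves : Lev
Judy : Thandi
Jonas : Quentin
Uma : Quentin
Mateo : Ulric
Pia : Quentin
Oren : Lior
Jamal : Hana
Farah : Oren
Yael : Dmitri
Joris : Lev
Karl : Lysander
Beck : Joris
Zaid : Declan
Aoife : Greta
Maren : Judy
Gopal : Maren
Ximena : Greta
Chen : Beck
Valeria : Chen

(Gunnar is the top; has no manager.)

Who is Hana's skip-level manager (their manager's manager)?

Hana reports to Ulric, and Ulric reports to Viggo. So Hana's skip-level manager is Viggo.

Viggo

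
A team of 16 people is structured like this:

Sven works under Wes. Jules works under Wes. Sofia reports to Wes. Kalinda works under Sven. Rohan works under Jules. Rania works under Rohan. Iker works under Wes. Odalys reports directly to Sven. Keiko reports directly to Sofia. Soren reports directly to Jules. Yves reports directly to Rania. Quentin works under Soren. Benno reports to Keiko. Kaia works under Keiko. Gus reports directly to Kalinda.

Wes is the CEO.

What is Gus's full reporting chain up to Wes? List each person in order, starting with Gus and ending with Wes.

Gus reports to Kalinda. Kalinda reports to Sven. Sven reports to Wes. Wes is at the top.

Gus -> Kalinda -> Sven -> Wes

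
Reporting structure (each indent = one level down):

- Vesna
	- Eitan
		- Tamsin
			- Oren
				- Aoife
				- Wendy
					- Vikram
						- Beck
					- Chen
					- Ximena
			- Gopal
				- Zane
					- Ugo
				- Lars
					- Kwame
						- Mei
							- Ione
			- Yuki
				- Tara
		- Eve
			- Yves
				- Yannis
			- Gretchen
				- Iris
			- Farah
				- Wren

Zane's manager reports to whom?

Tamsin

Zane reports to Gopal, and Gopal reports to Tamsin. So Zane's skip-level manager is Tamsin.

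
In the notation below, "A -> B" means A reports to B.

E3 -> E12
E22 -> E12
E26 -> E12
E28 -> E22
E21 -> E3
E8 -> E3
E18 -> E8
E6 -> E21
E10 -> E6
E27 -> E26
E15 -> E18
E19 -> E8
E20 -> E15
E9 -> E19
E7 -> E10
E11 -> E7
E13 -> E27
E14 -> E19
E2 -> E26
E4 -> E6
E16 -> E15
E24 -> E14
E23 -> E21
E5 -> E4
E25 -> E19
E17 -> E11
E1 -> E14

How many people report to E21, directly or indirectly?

E21 directly manages E6, E23. Under E6: E4, E5, E10, E7, E11, E17 (6). E23 has no reports. So E21's organization is 2 direct reports plus everyone under them: 7 + 1 = 8.

8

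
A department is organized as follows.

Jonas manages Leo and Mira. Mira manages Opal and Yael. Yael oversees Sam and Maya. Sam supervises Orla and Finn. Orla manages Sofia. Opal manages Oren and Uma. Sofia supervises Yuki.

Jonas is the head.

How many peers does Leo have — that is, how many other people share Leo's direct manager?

Leo reports to Jonas. Jonas's other direct reports are Mira — 1 peer.

1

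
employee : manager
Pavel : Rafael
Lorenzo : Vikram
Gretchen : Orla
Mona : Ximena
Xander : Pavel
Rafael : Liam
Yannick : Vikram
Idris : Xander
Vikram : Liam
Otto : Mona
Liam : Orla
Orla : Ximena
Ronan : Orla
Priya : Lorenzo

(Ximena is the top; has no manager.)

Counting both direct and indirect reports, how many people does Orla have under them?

11

Orla directly manages Liam, Ronan, Gretchen. Under Liam: Vikram, Yannick, Lorenzo, Priya, Rafael, Pavel, Xander, Idris (8). Ronan has no reports. Gretchen has no reports. So Orla's organization is 3 direct reports plus everyone under them: 9 + 1 + 1 = 11.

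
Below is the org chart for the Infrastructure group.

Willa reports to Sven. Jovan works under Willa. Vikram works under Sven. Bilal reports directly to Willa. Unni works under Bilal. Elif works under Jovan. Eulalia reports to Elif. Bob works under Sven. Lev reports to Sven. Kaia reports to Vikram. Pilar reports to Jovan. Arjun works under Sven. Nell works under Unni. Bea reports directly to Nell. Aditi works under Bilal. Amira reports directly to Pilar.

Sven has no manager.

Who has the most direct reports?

Sven

Direct-report counts: Sven has 5; Vikram has 1; Willa has 2; Bilal has 2; Unni has 1; Nell has 1; Jovan has 2; Pilar has 1; Elif has 1. The largest is 5, held by Sven.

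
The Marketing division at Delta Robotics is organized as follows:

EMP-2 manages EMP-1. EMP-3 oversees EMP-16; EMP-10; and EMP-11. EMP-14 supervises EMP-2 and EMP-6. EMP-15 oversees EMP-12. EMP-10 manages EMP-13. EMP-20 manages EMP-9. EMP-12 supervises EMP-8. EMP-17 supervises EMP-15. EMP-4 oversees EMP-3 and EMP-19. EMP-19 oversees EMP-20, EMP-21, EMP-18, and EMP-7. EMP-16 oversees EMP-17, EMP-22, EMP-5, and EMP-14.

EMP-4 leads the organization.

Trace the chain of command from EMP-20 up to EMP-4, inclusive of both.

EMP-20 -> EMP-19 -> EMP-4

EMP-20 reports to EMP-19. EMP-19 reports to EMP-4. EMP-4 is at the top.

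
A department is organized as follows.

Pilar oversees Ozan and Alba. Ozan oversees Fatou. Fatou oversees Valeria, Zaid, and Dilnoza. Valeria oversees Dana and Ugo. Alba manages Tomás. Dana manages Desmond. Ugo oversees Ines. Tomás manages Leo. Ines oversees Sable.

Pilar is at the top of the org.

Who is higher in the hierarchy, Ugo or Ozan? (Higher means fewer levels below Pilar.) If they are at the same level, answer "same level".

Ugo is 4 levels below Pilar; Ozan is 1. Ozan is higher.

Ozan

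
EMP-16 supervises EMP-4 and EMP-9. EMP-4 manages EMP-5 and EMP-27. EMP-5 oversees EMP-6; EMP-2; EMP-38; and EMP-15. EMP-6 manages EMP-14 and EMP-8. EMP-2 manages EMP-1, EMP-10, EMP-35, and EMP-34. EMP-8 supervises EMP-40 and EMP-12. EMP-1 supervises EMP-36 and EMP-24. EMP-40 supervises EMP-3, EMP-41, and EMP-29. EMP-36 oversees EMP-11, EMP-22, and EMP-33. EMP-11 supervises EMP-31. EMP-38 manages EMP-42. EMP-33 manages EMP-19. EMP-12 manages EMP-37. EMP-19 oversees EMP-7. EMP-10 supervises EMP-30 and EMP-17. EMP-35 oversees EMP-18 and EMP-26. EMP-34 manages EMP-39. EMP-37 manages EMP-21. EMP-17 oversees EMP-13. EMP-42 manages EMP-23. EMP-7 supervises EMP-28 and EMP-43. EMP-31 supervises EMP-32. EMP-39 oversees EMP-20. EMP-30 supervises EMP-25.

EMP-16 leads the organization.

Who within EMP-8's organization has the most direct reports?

EMP-40

Direct-report counts within EMP-8's organization: EMP-8 has 2; EMP-12 has 1; EMP-37 has 1; EMP-40 has 3. The largest is 3, held by EMP-40.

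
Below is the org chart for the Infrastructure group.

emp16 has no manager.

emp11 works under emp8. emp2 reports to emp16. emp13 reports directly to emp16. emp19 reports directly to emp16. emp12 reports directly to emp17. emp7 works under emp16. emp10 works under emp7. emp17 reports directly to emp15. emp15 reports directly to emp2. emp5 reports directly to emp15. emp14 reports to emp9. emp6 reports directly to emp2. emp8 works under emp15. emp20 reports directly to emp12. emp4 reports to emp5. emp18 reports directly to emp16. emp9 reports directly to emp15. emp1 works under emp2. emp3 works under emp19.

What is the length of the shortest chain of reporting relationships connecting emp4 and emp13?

5

emp4 is 4 levels below emp16, and emp13 is 1 level below emp16 (their lowest common manager). The shortest path runs up from emp4 to emp16 and back down to emp13: 4 + 1 = 5 links.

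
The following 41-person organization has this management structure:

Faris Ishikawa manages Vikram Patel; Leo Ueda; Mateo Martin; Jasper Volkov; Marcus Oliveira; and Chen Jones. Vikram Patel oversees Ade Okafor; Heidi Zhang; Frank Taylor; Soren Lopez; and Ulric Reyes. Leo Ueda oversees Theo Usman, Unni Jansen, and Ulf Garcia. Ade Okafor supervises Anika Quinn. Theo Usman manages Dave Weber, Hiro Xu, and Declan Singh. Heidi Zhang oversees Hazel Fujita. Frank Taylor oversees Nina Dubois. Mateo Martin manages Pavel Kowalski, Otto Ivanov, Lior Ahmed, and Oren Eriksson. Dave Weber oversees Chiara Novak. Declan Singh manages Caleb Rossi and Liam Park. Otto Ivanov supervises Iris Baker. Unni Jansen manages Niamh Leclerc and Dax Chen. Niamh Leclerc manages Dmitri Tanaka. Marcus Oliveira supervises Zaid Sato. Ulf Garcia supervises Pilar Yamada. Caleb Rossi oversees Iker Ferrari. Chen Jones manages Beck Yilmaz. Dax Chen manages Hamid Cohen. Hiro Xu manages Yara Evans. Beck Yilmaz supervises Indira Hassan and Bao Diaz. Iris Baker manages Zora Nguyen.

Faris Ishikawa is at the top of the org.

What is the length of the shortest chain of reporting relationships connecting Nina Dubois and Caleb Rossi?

7

Nina Dubois is 3 levels below Faris Ishikawa, and Caleb Rossi is 4 levels below Faris Ishikawa (their lowest common manager). The shortest path runs up from Nina Dubois to Faris Ishikawa and back down to Caleb Rossi: 3 + 4 = 7 links.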